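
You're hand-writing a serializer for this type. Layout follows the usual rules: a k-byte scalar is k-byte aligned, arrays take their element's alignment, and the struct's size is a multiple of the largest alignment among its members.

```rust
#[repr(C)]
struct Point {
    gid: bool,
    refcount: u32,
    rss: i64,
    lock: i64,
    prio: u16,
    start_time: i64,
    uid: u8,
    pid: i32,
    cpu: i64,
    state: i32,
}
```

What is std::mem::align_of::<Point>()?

8

member alignments: gid=1, refcount=4, rss=8, lock=8, prio=2, start_time=8, uid=1, pid=4, cpu=8, state=4
max = 8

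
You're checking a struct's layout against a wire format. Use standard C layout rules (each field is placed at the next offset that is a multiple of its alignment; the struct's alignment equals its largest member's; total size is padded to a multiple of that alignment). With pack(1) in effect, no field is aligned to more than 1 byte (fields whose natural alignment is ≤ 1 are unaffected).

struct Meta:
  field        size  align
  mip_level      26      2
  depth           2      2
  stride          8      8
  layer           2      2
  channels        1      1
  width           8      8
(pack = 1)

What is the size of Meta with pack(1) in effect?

47

mip_level at 0 (size 26, align 1) → ends 26
depth at 26 (size 2, align 1) → ends 28
stride at 28 (size 8, align 1) → ends 36
layer at 36 (size 2, align 1) → ends 38
channels at 38 (size 1, align 1) → ends 39
width at 39 (size 8, align 1) → ends 47
total 47 bytes, alignment 1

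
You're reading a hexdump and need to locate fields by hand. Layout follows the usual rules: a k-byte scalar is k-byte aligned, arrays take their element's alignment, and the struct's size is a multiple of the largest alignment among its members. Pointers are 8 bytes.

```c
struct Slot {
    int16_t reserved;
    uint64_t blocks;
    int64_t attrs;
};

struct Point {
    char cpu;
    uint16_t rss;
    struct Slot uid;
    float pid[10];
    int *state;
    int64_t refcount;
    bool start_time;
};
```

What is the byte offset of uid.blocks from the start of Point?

16

Slot: reserved at 0 (size 2, align 2) → ends 2; pad 6 to align 8 for blocks; blocks at 8 (size 8, align 8) → ends 16; attrs at 16 (size 8, align 8) → ends 24; total 24 bytes, alignment 8
cpu at 0 (size 1, align 1) → ends 1
pad 1 to align 2 for rss
rss at 2 (size 2, align 2) → ends 4
pad 4 to align 8 for uid
uid at 8 (size 24, align 8) → ends 32
within Slot: blocks at 8
8 + 8 = 16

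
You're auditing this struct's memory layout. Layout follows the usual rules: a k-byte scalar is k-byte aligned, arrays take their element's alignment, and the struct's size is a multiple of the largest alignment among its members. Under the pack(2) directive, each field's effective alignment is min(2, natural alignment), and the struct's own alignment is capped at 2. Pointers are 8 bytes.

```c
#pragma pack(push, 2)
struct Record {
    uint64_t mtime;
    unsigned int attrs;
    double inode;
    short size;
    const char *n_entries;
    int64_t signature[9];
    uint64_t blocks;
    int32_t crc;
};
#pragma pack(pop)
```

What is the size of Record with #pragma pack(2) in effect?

@0: mtime [8B, align 2] → 8
@8: attrs [4B, align 2] → 12
@12: inode [8B, align 2] → 20
@20: size [2B, align 2] → 22
@22: n_entries [8B, align 2] → 30
@30: signature [72B, align 2] → 102
@102: blocks [8B, align 2] → 110
@110: crc [4B, align 2] → 114
size 114, align 2

114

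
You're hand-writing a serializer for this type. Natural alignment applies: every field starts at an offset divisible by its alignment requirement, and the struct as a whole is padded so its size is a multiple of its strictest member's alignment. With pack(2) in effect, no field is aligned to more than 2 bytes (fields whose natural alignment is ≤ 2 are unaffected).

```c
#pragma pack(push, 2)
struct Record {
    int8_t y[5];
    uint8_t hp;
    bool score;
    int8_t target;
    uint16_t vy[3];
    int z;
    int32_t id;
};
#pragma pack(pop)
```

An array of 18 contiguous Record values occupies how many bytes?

0..5  y  (5B, 1-aligned)
5..6  hp  (1B, 1-aligned)
6..7  score  (1B, 1-aligned)
7..8  target  (1B, 1-aligned)
8..14  vy  (6B, 2-aligned)
14..18  z  (4B, 2-aligned)
18..22  id  (4B, 2-aligned)
sizeof = 22, alignof = 2
array of 18: 18 × 22 = 396

396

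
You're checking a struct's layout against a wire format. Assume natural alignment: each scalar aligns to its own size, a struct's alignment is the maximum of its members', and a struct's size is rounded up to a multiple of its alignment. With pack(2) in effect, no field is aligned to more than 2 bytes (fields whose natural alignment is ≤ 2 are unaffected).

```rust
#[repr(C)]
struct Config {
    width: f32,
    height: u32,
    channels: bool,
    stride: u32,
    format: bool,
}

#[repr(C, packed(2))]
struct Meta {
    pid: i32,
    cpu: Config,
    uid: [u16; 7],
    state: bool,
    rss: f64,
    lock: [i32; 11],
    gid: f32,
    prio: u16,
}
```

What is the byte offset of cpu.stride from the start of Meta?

16

Config: @0: width [4B, align 4] → 4; @4: height [4B, align 4] → 8; @8: channels [1B, align 1] → 9; +3 pad (align 4); @12: stride [4B, align 4] → 16; @16: format [1B, align 1] → 17; +3 tail pad (align 4); size 20, align 4
@0: pid [4B, align 2] → 4
@4: cpu [20B, align 2] → 24
within Config: stride at 12
4 + 12 = 16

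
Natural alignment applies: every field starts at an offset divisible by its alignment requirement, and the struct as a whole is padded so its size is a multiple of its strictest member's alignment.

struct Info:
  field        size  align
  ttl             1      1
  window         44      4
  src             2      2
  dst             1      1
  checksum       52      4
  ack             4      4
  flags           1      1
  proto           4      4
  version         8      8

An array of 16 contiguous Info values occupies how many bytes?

2048

0..1  ttl  (1B, 1-aligned)
1..4  -- padding (3B)
4..48  window  (44B, 4-aligned)
48..50  src  (2B, 2-aligned)
50..51  dst  (1B, 1-aligned)
51..52  -- padding (1B)
52..104  checksum  (52B, 4-aligned)
104..108  ack  (4B, 4-aligned)
108..109  flags  (1B, 1-aligned)
109..112  -- padding (3B)
112..116  proto  (4B, 4-aligned)
116..120  -- padding (4B)
120..128  version  (8B, 8-aligned)
sizeof = 128, alignof = 8
array of 16: 16 × 128 = 2048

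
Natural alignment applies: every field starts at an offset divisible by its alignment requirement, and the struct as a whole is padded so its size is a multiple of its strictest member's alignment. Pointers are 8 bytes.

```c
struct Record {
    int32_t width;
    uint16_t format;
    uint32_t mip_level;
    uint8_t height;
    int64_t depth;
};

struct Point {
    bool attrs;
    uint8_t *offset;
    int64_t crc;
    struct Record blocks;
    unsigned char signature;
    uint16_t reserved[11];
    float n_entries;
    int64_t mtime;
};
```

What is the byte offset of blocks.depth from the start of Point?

40

Record: width at 0 (size 4, align 4) → ends 4; format at 4 (size 2, align 2) → ends 6; pad 2 to align 4 for mip_level; mip_level at 8 (size 4, align 4) → ends 12; height at 12 (size 1, align 1) → ends 13; pad 3 to align 8 for depth; depth at 16 (size 8, align 8) → ends 24; total 24 bytes, alignment 8
attrs at 0 (size 1, align 1) → ends 1
pad 7 to align 8 for offset
offset at 8 (size 8, align 8) → ends 16
crc at 16 (size 8, align 8) → ends 24
blocks at 24 (size 24, align 8) → ends 48
within Record: depth at 16
24 + 16 = 40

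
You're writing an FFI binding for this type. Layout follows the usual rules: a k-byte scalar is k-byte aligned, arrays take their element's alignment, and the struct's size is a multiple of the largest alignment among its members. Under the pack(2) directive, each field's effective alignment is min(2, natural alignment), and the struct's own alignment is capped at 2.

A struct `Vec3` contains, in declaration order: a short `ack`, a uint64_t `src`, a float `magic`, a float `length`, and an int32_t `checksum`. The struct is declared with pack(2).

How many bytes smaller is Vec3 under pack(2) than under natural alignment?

natural layout:
  0..2  ack  (2B, 2-aligned)
  2..8  -- padding (6B)
  8..16  src  (8B, 8-aligned)
  16..20  magic  (4B, 4-aligned)
  20..24  length  (4B, 4-aligned)
  24..28  checksum  (4B, 4-aligned)
  28..32  -- tail padding (4B)
  sizeof = 32, alignof = 8
packed(2) layout:
  0..2  ack  (2B, 2-aligned)
  2..10  src  (8B, 2-aligned)
  10..14  magic  (4B, 2-aligned)
  14..18  length  (4B, 2-aligned)
  18..22  checksum  (4B, 2-aligned)
  sizeof = 22, alignof = 2
32 − 22 = 10

10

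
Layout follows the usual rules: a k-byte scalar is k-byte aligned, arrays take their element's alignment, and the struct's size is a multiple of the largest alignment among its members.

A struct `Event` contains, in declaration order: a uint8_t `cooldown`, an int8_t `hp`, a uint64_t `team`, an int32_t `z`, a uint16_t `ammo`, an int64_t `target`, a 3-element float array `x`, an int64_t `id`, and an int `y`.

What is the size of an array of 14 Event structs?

896

0..1  cooldown  (1B, 1-aligned)
1..2  hp  (1B, 1-aligned)
2..8  -- padding (6B)
8..16  team  (8B, 8-aligned)
16..20  z  (4B, 4-aligned)
20..22  ammo  (2B, 2-aligned)
22..24  -- padding (2B)
24..32  target  (8B, 8-aligned)
32..44  x  (12B, 4-aligned)
44..48  -- padding (4B)
48..56  id  (8B, 8-aligned)
56..60  y  (4B, 4-aligned)
60..64  -- tail padding (4B)
sizeof = 64, alignof = 8
array of 14: 14 × 64 = 896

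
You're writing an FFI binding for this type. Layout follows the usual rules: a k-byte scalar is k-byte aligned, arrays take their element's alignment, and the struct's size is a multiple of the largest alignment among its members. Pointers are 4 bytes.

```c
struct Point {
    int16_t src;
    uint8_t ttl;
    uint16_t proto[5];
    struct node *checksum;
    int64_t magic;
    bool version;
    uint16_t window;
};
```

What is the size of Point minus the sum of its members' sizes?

0..2  src  (2B, 2-aligned)
2..3  ttl  (1B, 1-aligned)
3..4  -- padding (1B)
4..14  proto  (10B, 2-aligned)
14..16  -- padding (2B)
16..20  checksum  (4B, 4-aligned)
20..24  -- padding (4B)
24..32  magic  (8B, 8-aligned)
32..33  version  (1B, 1-aligned)
33..34  -- padding (1B)
34..36  window  (2B, 2-aligned)
36..40  -- tail padding (4B)
sizeof = 40, alignof = 8
data bytes 28, size 40 → padding 12

12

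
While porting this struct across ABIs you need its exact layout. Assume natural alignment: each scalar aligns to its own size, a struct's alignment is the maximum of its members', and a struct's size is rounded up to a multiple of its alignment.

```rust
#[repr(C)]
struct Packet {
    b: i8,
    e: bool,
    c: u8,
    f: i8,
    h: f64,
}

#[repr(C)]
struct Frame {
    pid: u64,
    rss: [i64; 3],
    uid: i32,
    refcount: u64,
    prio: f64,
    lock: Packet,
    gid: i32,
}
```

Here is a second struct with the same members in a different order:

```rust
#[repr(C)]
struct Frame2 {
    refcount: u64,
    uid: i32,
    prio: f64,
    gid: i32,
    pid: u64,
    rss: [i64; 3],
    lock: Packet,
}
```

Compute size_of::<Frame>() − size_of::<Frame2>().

0

Packet: b at 0 (size 1, align 1) → ends 1; e at 1 (size 1, align 1) → ends 2; c at 2 (size 1, align 1) → ends 3; f at 3 (size 1, align 1) → ends 4; pad 4 to align 8 for h; h at 8 (size 8, align 8) → ends 16; total 16 bytes, alignment 8
pid at 0 (size 8, align 8) → ends 8
rss at 8 (size 24, align 8) → ends 32
uid at 32 (size 4, align 4) → ends 36
pad 4 to align 8 for refcount
refcount at 40 (size 8, align 8) → ends 48
prio at 48 (size 8, align 8) → ends 56
lock at 56 (size 16, align 8) → ends 72
gid at 72 (size 4, align 4) → ends 76
tail pad 4 to reach multiple of 8
total 80 bytes, alignment 8
— Frame2 —
refcount at 0 (size 8, align 8) → ends 8
uid at 8 (size 4, align 4) → ends 12
pad 4 to align 8 for prio
prio at 16 (size 8, align 8) → ends 24
gid at 24 (size 4, align 4) → ends 28
pad 4 to align 8 for pid
pid at 32 (size 8, align 8) → ends 40
rss at 40 (size 24, align 8) → ends 64
lock at 64 (size 16, align 8) → ends 80
total 80 bytes, alignment 8
80 − 80 = 0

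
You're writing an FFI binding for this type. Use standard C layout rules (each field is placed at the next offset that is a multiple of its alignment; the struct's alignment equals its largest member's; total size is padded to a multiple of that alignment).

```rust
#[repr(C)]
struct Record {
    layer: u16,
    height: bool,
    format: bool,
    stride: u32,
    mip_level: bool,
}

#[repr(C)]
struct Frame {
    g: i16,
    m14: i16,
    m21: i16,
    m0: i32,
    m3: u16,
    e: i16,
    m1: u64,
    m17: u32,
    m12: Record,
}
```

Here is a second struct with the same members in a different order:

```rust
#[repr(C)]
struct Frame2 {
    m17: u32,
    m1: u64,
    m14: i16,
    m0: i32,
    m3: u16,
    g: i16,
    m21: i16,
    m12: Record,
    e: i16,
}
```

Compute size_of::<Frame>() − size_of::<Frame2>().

Record: layer at 0 (size 2, align 2) → ends 2; height at 2 (size 1, align 1) → ends 3; format at 3 (size 1, align 1) → ends 4; stride at 4 (size 4, align 4) → ends 8; mip_level at 8 (size 1, align 1) → ends 9; tail pad 3 to reach multiple of 4; total 12 bytes, alignment 4
g at 0 (size 2, align 2) → ends 2
m14 at 2 (size 2, align 2) → ends 4
m21 at 4 (size 2, align 2) → ends 6
pad 2 to align 4 for m0
m0 at 8 (size 4, align 4) → ends 12
m3 at 12 (size 2, align 2) → ends 14
e at 14 (size 2, align 2) → ends 16
m1 at 16 (size 8, align 8) → ends 24
m17 at 24 (size 4, align 4) → ends 28
m12 at 28 (size 12, align 4) → ends 40
total 40 bytes, alignment 8
— Frame2 —
m17 at 0 (size 4, align 4) → ends 4
pad 4 to align 8 for m1
m1 at 8 (size 8, align 8) → ends 16
m14 at 16 (size 2, align 2) → ends 18
pad 2 to align 4 for m0
m0 at 20 (size 4, align 4) → ends 24
m3 at 24 (size 2, align 2) → ends 26
g at 26 (size 2, align 2) → ends 28
m21 at 28 (size 2, align 2) → ends 30
pad 2 to align 4 for m12
m12 at 32 (size 12, align 4) → ends 44
e at 44 (size 2, align 2) → ends 46
tail pad 2 to reach multiple of 8
total 48 bytes, alignment 8
40 − 48 = -8

-8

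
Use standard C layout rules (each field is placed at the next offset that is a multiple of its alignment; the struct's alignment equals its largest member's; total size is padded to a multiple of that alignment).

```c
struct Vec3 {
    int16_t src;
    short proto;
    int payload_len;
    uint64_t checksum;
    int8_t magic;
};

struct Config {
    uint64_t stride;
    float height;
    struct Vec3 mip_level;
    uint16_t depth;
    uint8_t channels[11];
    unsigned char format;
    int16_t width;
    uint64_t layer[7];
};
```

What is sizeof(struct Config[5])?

560

Vec3: 0..2  src  (2B, 2-aligned); 2..4  proto  (2B, 2-aligned); 4..8  payload_len  (4B, 4-aligned); 8..16  checksum  (8B, 8-aligned); 16..17  magic  (1B, 1-aligned); 17..24  -- tail padding (7B); sizeof = 24, alignof = 8
0..8  stride  (8B, 8-aligned)
8..12  height  (4B, 4-aligned)
12..16  -- padding (4B)
16..40  mip_level  (24B, 8-aligned)
40..42  depth  (2B, 2-aligned)
42..53  channels  (11B, 1-aligned)
53..54  format  (1B, 1-aligned)
54..56  width  (2B, 2-aligned)
56..112  layer  (56B, 8-aligned)
sizeof = 112, alignof = 8
array of 5: 5 × 112 = 560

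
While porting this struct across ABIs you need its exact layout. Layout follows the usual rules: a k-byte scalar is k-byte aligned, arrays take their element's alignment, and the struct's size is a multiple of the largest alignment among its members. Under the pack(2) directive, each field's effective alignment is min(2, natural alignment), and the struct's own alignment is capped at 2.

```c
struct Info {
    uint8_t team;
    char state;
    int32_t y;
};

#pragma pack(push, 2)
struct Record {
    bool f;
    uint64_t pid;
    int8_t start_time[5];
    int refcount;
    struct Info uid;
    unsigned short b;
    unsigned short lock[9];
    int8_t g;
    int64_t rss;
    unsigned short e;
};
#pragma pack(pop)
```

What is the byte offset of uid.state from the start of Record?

21

Info: 0..1  team  (1B, 1-aligned); 1..2  state  (1B, 1-aligned); 2..4  -- padding (2B); 4..8  y  (4B, 4-aligned); sizeof = 8, alignof = 4
0..1  f  (1B, 1-aligned)
1..2  -- padding (1B)
2..10  pid  (8B, 2-aligned)
10..15  start_time  (5B, 1-aligned)
15..16  -- padding (1B)
16..20  refcount  (4B, 2-aligned)
20..28  uid  (8B, 2-aligned)
within Info: state at 1
20 + 1 = 21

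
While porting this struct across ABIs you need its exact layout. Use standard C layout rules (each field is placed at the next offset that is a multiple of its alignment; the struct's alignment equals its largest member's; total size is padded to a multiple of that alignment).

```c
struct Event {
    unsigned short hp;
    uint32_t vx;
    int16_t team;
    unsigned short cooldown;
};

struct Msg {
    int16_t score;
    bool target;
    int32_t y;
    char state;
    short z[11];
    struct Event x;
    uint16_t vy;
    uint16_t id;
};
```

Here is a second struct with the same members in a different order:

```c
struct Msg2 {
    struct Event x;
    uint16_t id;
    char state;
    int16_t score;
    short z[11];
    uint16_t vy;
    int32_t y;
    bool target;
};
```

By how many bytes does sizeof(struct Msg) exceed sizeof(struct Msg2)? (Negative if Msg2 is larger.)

Event: 0..2  hp  (2B, 2-aligned); 2..4  -- padding (2B); 4..8  vx  (4B, 4-aligned); 8..10  team  (2B, 2-aligned); 10..12  cooldown  (2B, 2-aligned); sizeof = 12, alignof = 4
0..2  score  (2B, 2-aligned)
2..3  target  (1B, 1-aligned)
3..4  -- padding (1B)
4..8  y  (4B, 4-aligned)
8..9  state  (1B, 1-aligned)
9..10  -- padding (1B)
10..32  z  (22B, 2-aligned)
32..44  x  (12B, 4-aligned)
44..46  vy  (2B, 2-aligned)
46..48  id  (2B, 2-aligned)
sizeof = 48, alignof = 4
— Msg2 —
0..12  x  (12B, 4-aligned)
12..14  id  (2B, 2-aligned)
14..15  state  (1B, 1-aligned)
15..16  -- padding (1B)
16..18  score  (2B, 2-aligned)
18..40  z  (22B, 2-aligned)
40..42  vy  (2B, 2-aligned)
42..44  -- padding (2B)
44..48  y  (4B, 4-aligned)
48..49  target  (1B, 1-aligned)
49..52  -- tail padding (3B)
sizeof = 52, alignof = 4
48 − 52 = -4

-4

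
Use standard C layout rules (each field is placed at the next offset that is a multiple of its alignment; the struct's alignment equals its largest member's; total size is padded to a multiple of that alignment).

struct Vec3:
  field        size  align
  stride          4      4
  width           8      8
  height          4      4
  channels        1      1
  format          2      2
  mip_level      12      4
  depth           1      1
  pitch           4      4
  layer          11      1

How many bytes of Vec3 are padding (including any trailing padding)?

0..4  stride  (4B, 4-aligned)
4..8  -- padding (4B)
8..16  width  (8B, 8-aligned)
16..20  height  (4B, 4-aligned)
20..21  channels  (1B, 1-aligned)
21..22  -- padding (1B)
22..24  format  (2B, 2-aligned)
24..36  mip_level  (12B, 4-aligned)
36..37  depth  (1B, 1-aligned)
37..40  -- padding (3B)
40..44  pitch  (4B, 4-aligned)
44..55  layer  (11B, 1-aligned)
55..56  -- tail padding (1B)
sizeof = 56, alignof = 8
data bytes 47, size 56 → padding 9

9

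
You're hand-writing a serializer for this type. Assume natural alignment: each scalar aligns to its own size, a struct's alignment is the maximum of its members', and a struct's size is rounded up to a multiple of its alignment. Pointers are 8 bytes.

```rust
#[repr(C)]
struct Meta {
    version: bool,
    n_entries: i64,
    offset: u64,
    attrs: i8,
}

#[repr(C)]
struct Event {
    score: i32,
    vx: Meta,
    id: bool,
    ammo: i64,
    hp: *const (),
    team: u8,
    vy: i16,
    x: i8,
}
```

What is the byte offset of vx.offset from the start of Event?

Meta: @0: version [1B, align 1] → 1; +7 pad (align 8); @8: n_entries [8B, align 8] → 16; @16: offset [8B, align 8] → 24; @24: attrs [1B, align 1] → 25; +7 tail pad (align 8); size 32, align 8
@0: score [4B, align 4] → 4
+4 pad (align 8)
@8: vx [32B, align 8] → 40
within Meta: offset at 16
8 + 16 = 24

24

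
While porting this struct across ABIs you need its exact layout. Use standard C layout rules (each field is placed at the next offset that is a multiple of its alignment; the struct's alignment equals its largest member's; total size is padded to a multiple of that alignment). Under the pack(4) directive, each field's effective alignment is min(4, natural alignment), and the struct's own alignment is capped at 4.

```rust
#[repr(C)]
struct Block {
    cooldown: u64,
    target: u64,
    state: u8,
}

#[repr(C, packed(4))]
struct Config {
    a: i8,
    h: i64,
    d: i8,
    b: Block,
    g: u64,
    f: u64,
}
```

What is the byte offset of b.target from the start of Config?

24

Block: cooldown at 0 (size 8, align 8) → ends 8; target at 8 (size 8, align 8) → ends 16; state at 16 (size 1, align 1) → ends 17; tail pad 7 to reach multiple of 8; total 24 bytes, alignment 8
a at 0 (size 1, align 1) → ends 1
pad 3 to align 4 for h
h at 4 (size 8, align 4) → ends 12
d at 12 (size 1, align 1) → ends 13
pad 3 to align 4 for b
b at 16 (size 24, align 4) → ends 40
within Block: target at 8
16 + 8 = 24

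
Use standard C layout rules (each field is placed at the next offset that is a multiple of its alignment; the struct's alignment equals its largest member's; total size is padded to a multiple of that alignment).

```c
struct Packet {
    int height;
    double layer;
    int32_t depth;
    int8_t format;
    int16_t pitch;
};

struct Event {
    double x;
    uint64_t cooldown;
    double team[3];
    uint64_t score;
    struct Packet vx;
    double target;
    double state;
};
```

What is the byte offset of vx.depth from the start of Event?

64

Packet: @0: height [4B, align 4] → 4; +4 pad (align 8); @8: layer [8B, align 8] → 16; @16: depth [4B, align 4] → 20; @20: format [1B, align 1] → 21; +1 pad (align 2); @22: pitch [2B, align 2] → 24; size 24, align 8
@0: x [8B, align 8] → 8
@8: cooldown [8B, align 8] → 16
@16: team [24B, align 8] → 40
@40: score [8B, align 8] → 48
@48: vx [24B, align 8] → 72
within Packet: depth at 16
48 + 16 = 64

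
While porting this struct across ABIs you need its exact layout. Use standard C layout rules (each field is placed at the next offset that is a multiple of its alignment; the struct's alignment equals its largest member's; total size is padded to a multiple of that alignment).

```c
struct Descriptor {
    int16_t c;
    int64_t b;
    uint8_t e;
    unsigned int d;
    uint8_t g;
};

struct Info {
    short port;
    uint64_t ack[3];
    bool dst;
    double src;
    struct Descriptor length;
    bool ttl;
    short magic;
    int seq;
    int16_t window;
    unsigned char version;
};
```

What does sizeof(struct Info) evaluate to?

96

Descriptor: @0: c [2B, align 2] → 2; +6 pad (align 8); @8: b [8B, align 8] → 16; @16: e [1B, align 1] → 17; +3 pad (align 4); @20: d [4B, align 4] → 24; @24: g [1B, align 1] → 25; +7 tail pad (align 8); size 32, align 8
@0: port [2B, align 2] → 2
+6 pad (align 8)
@8: ack [24B, align 8] → 32
@32: dst [1B, align 1] → 33
+7 pad (align 8)
@40: src [8B, align 8] → 48
@48: length [32B, align 8] → 80
@80: ttl [1B, align 1] → 81
+1 pad (align 2)
@82: magic [2B, align 2] → 84
@84: seq [4B, align 4] → 88
@88: window [2B, align 2] → 90
@90: version [1B, align 1] → 91
+5 tail pad (align 8)
size 96, align 8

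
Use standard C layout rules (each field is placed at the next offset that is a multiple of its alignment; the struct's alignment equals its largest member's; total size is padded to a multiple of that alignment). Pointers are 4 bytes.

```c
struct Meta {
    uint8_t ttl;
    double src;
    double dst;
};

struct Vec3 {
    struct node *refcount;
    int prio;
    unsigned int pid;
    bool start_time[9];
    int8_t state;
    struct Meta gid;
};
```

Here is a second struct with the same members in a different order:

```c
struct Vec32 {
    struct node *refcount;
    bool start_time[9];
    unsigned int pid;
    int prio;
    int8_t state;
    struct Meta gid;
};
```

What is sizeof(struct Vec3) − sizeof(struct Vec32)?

Meta: 0..1  ttl  (1B, 1-aligned); 1..8  -- padding (7B); 8..16  src  (8B, 8-aligned); 16..24  dst  (8B, 8-aligned); sizeof = 24, alignof = 8
0..4  refcount  (4B, 4-aligned)
4..8  prio  (4B, 4-aligned)
8..12  pid  (4B, 4-aligned)
12..21  start_time  (9B, 1-aligned)
21..22  state  (1B, 1-aligned)
22..24  -- padding (2B)
24..48  gid  (24B, 8-aligned)
sizeof = 48, alignof = 8
— Vec32 —
0..4  refcount  (4B, 4-aligned)
4..13  start_time  (9B, 1-aligned)
13..16  -- padding (3B)
16..20  pid  (4B, 4-aligned)
20..24  prio  (4B, 4-aligned)
24..25  state  (1B, 1-aligned)
25..32  -- padding (7B)
32..56  gid  (24B, 8-aligned)
sizeof = 56, alignof = 8
48 − 56 = -8

-8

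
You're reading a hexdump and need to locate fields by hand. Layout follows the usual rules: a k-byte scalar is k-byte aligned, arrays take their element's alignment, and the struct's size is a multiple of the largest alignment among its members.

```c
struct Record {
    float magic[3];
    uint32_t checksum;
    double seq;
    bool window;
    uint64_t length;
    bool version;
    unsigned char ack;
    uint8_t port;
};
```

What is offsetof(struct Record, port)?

42

0..12  magic  (12B, 4-aligned)
12..16  checksum  (4B, 4-aligned)
16..24  seq  (8B, 8-aligned)
24..25  window  (1B, 1-aligned)
25..32  -- padding (7B)
32..40  length  (8B, 8-aligned)
40..41  version  (1B, 1-aligned)
41..42  ack  (1B, 1-aligned)
42..43  port  (1B, 1-aligned)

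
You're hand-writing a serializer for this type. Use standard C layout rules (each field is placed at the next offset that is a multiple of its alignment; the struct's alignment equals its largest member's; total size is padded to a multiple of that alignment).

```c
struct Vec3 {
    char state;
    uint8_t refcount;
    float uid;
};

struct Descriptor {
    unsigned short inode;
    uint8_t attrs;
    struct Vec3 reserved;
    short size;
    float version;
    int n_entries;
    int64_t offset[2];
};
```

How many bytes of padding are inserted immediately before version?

Vec3: @0: state [1B, align 1] → 1; @1: refcount [1B, align 1] → 2; +2 pad (align 4); @4: uid [4B, align 4] → 8; size 8, align 4
@0: inode [2B, align 2] → 2
@2: attrs [1B, align 1] → 3
+1 pad (align 4)
@4: reserved [8B, align 4] → 12
@12: size [2B, align 2] → 14
+2 pad (align 4)
@16: version [4B, align 4] → 20

2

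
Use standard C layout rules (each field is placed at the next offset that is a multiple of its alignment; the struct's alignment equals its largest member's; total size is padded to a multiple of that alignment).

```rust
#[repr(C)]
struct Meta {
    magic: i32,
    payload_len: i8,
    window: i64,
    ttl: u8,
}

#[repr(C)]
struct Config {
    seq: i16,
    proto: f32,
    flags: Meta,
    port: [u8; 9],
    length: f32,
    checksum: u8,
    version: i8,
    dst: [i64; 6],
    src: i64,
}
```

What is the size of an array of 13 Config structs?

1456

Meta: 0..4  magic  (4B, 4-aligned); 4..5  payload_len  (1B, 1-aligned); 5..8  -- padding (3B); 8..16  window  (8B, 8-aligned); 16..17  ttl  (1B, 1-aligned); 17..24  -- tail padding (7B); sizeof = 24, alignof = 8
0..2  seq  (2B, 2-aligned)
2..4  -- padding (2B)
4..8  proto  (4B, 4-aligned)
8..32  flags  (24B, 8-aligned)
32..41  port  (9B, 1-aligned)
41..44  -- padding (3B)
44..48  length  (4B, 4-aligned)
48..49  checksum  (1B, 1-aligned)
49..50  version  (1B, 1-aligned)
50..56  -- padding (6B)
56..104  dst  (48B, 8-aligned)
104..112  src  (8B, 8-aligned)
sizeof = 112, alignof = 8
array of 13: 13 × 112 = 1456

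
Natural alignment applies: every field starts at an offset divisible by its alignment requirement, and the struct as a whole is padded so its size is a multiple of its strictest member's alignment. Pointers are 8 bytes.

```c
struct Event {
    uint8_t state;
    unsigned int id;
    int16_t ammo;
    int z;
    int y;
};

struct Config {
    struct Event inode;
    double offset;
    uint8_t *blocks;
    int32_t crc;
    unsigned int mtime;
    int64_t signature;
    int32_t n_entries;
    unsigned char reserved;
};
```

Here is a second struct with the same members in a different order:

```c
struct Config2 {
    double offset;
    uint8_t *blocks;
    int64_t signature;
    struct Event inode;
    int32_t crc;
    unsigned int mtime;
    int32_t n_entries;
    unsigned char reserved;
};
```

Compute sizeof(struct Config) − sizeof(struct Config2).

0

Event: @0: state [1B, align 1] → 1; +3 pad (align 4); @4: id [4B, align 4] → 8; @8: ammo [2B, align 2] → 10; +2 pad (align 4); @12: z [4B, align 4] → 16; @16: y [4B, align 4] → 20; size 20, align 4
@0: inode [20B, align 4] → 20
+4 pad (align 8)
@24: offset [8B, align 8] → 32
@32: blocks [8B, align 8] → 40
@40: crc [4B, align 4] → 44
@44: mtime [4B, align 4] → 48
@48: signature [8B, align 8] → 56
@56: n_entries [4B, align 4] → 60
@60: reserved [1B, align 1] → 61
+3 tail pad (align 8)
size 64, align 8
— Config2 —
@0: offset [8B, align 8] → 8
@8: blocks [8B, align 8] → 16
@16: signature [8B, align 8] → 24
@24: inode [20B, align 4] → 44
@44: crc [4B, align 4] → 48
@48: mtime [4B, align 4] → 52
@52: n_entries [4B, align 4] → 56
@56: reserved [1B, align 1] → 57
+7 tail pad (align 8)
size 64, align 8
64 − 64 = 0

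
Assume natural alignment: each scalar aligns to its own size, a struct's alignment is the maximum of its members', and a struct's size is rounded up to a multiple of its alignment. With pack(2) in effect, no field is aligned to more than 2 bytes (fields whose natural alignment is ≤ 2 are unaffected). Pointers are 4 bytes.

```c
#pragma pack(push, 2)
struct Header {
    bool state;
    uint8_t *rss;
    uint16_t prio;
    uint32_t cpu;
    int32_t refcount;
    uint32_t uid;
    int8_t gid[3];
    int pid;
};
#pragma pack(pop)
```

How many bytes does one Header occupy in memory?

@0: state [1B, align 1] → 1
+1 pad (align 2)
@2: rss [4B, align 2] → 6
@6: prio [2B, align 2] → 8
@8: cpu [4B, align 2] → 12
@12: refcount [4B, align 2] → 16
@16: uid [4B, align 2] → 20
@20: gid [3B, align 1] → 23
+1 pad (align 2)
@24: pid [4B, align 2] → 28
size 28, align 2

28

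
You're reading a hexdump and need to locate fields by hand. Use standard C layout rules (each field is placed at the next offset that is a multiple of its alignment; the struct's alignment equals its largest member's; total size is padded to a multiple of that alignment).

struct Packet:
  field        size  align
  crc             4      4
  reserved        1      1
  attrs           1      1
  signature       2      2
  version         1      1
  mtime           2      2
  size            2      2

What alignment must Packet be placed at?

4

member alignments: crc=4, reserved=1, attrs=1, signature=2, version=1, mtime=2, size=2
max = 4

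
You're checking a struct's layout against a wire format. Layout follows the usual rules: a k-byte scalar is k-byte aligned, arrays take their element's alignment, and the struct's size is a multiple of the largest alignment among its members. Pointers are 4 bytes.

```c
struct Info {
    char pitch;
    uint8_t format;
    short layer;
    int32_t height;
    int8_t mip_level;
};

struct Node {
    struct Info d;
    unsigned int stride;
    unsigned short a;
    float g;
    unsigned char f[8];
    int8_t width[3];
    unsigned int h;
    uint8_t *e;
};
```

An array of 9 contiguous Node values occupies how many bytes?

Info: 0..1  pitch  (1B, 1-aligned); 1..2  format  (1B, 1-aligned); 2..4  layer  (2B, 2-aligned); 4..8  height  (4B, 4-aligned); 8..9  mip_level  (1B, 1-aligned); 9..12  -- tail padding (3B); sizeof = 12, alignof = 4
0..12  d  (12B, 4-aligned)
12..16  stride  (4B, 4-aligned)
16..18  a  (2B, 2-aligned)
18..20  -- padding (2B)
20..24  g  (4B, 4-aligned)
24..32  f  (8B, 1-aligned)
32..35  width  (3B, 1-aligned)
35..36  -- padding (1B)
36..40  h  (4B, 4-aligned)
40..44  e  (4B, 4-aligned)
sizeof = 44, alignof = 4
array of 9: 9 × 44 = 396

396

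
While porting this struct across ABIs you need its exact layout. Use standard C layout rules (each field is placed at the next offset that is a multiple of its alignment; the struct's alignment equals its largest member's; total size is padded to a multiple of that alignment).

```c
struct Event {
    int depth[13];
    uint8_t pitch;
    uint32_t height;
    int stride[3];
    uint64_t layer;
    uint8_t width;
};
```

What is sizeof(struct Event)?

0..52  depth  (52B, 4-aligned)
52..53  pitch  (1B, 1-aligned)
53..56  -- padding (3B)
56..60  height  (4B, 4-aligned)
60..72  stride  (12B, 4-aligned)
72..80  layer  (8B, 8-aligned)
80..81  width  (1B, 1-aligned)
81..88  -- tail padding (7B)
sizeof = 88, alignof = 8

88 bytes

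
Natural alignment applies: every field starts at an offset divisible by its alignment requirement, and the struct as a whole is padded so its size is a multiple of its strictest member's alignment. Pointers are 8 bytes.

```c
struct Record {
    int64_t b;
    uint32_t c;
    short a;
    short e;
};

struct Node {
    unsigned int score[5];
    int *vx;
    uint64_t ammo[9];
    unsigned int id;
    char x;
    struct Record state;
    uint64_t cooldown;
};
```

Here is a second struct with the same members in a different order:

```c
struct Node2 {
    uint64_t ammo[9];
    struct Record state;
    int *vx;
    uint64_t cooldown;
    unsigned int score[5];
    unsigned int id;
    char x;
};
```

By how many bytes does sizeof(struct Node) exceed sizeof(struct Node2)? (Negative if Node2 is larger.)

0

Record: b at 0 (size 8, align 8) → ends 8; c at 8 (size 4, align 4) → ends 12; a at 12 (size 2, align 2) → ends 14; e at 14 (size 2, align 2) → ends 16; total 16 bytes, alignment 8
score at 0 (size 20, align 4) → ends 20
pad 4 to align 8 for vx
vx at 24 (size 8, align 8) → ends 32
ammo at 32 (size 72, align 8) → ends 104
id at 104 (size 4, align 4) → ends 108
x at 108 (size 1, align 1) → ends 109
pad 3 to align 8 for state
state at 112 (size 16, align 8) → ends 128
cooldown at 128 (size 8, align 8) → ends 136
total 136 bytes, alignment 8
— Node2 —
ammo at 0 (size 72, align 8) → ends 72
state at 72 (size 16, align 8) → ends 88
vx at 88 (size 8, align 8) → ends 96
cooldown at 96 (size 8, align 8) → ends 104
score at 104 (size 20, align 4) → ends 124
id at 124 (size 4, align 4) → ends 128
x at 128 (size 1, align 1) → ends 129
tail pad 7 to reach multiple of 8
total 136 bytes, alignment 8
136 − 136 = 0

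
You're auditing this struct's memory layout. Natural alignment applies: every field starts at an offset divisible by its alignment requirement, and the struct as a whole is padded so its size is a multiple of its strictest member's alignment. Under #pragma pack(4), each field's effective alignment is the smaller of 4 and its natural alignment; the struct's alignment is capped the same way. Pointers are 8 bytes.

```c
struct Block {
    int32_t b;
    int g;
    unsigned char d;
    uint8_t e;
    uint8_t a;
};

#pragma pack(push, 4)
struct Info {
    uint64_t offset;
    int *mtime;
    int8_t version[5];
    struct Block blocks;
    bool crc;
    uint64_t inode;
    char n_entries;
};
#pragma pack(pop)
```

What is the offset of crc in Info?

36

Block: 0..4  b  (4B, 4-aligned); 4..8  g  (4B, 4-aligned); 8..9  d  (1B, 1-aligned); 9..10  e  (1B, 1-aligned); 10..11  a  (1B, 1-aligned); 11..12  -- tail padding (1B); sizeof = 12, alignof = 4
0..8  offset  (8B, 4-aligned)
8..16  mtime  (8B, 4-aligned)
16..21  version  (5B, 1-aligned)
21..24  -- padding (3B)
24..36  blocks  (12B, 4-aligned)
36..37  crc  (1B, 1-aligned)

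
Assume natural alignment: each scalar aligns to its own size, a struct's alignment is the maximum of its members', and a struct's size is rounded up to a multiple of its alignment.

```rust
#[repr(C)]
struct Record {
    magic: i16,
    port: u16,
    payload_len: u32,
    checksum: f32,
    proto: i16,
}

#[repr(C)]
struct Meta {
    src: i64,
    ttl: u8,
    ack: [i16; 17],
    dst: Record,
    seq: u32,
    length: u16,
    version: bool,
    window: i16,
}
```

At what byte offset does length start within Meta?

64

Record: @0: magic [2B, align 2] → 2; @2: port [2B, align 2] → 4; @4: payload_len [4B, align 4] → 8; @8: checksum [4B, align 4] → 12; @12: proto [2B, align 2] → 14; +2 tail pad (align 4); size 16, align 4
@0: src [8B, align 8] → 8
@8: ttl [1B, align 1] → 9
+1 pad (align 2)
@10: ack [34B, align 2] → 44
@44: dst [16B, align 4] → 60
@60: seq [4B, align 4] → 64
@64: length [2B, align 2] → 66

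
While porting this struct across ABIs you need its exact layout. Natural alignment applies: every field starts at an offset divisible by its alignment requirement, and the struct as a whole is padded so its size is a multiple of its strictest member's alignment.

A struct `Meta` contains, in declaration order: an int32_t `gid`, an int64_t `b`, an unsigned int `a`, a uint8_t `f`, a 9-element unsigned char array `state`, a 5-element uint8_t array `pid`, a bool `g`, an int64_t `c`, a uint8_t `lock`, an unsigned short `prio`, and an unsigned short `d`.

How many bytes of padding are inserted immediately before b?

4

0..4  gid  (4B, 4-aligned)
4..8  -- padding (4B)
8..16  b  (8B, 8-aligned)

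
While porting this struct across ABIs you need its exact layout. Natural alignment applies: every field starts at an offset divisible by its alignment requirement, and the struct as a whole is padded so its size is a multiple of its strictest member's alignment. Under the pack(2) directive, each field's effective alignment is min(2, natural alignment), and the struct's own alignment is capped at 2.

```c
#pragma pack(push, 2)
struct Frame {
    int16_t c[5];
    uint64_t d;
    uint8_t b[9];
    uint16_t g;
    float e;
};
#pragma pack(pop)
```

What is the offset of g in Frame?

@0: c [10B, align 2] → 10
@10: d [8B, align 2] → 18
@18: b [9B, align 1] → 27
+1 pad (align 2)
@28: g [2B, align 2] → 30

28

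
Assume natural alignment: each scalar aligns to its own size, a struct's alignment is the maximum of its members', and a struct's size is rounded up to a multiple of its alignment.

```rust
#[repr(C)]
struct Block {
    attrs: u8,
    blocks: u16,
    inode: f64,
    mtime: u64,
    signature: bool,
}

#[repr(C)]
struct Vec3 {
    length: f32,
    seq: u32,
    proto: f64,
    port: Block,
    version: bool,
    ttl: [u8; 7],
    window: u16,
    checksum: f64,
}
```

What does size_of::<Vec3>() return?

72

Block: 0..1  attrs  (1B, 1-aligned); 1..2  -- padding (1B); 2..4  blocks  (2B, 2-aligned); 4..8  -- padding (4B); 8..16  inode  (8B, 8-aligned); 16..24  mtime  (8B, 8-aligned); 24..25  signature  (1B, 1-aligned); 25..32  -- tail padding (7B); sizeof = 32, alignof = 8
0..4  length  (4B, 4-aligned)
4..8  seq  (4B, 4-aligned)
8..16  proto  (8B, 8-aligned)
16..48  port  (32B, 8-aligned)
48..49  version  (1B, 1-aligned)
49..56  ttl  (7B, 1-aligned)
56..58  window  (2B, 2-aligned)
58..64  -- padding (6B)
64..72  checksum  (8B, 8-aligned)
sizeof = 72, alignof = 8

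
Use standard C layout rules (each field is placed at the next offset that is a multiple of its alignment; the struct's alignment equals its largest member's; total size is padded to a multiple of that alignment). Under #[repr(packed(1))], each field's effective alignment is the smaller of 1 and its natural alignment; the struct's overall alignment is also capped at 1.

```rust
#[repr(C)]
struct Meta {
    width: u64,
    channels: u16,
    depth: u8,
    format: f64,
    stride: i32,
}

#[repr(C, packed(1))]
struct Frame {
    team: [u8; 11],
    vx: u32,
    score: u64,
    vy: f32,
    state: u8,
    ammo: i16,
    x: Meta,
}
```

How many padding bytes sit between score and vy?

0

Meta: @0: width [8B, align 8] → 8; @8: channels [2B, align 2] → 10; @10: depth [1B, align 1] → 11; +5 pad (align 8); @16: format [8B, align 8] → 24; @24: stride [4B, align 4] → 28; +4 tail pad (align 8); size 32, align 8
@0: team [11B, align 1] → 11
@11: vx [4B, align 1] → 15
@15: score [8B, align 1] → 23
@23: vy [4B, align 1] → 27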